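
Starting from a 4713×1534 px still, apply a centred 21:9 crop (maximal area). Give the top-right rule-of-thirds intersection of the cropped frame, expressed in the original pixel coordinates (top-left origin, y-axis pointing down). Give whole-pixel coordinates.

(2953, 511)

4713/1534 > 21/9, so the 21:9 crop keeps the full height 1534 and trims width to 1534 × 21/9 = 3579.33 px.
Left offset = (4713 − 3579.33)/2 = 566.83 px; top offset = 0.
Top-right is two-thirds across and one-third down within the crop:
x = 566.83 + 2 × 3579.33/3 ≈ 2953; y = 0.00 + 1 × 1534.00/3 ≈ 511.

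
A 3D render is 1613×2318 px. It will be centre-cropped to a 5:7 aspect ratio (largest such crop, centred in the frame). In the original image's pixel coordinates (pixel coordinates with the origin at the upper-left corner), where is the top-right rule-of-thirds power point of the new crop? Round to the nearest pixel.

(1075, 783)

1613/2318 < 5/7, so the 5:7 crop keeps the full width 1613 and trims height to 1613 × 7/5 = 2258.20 px.
Top offset = (2318 − 2258.20)/2 = 29.90 px; left offset = 0.
Top-right is two-thirds across and one-third down within the crop:
x = 0.00 + 2 × 1613.00/3 ≈ 1075; y = 29.90 + 1 × 2258.20/3 ≈ 783.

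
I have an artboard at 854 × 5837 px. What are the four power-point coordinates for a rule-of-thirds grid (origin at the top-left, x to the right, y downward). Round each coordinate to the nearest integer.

(285, 1946), (569, 1946), (285, 3891), (569, 3891)

One third of 854 is 284.67; one third of 5837 is 1945.67.
Vertical third lines at x = 285 and x = 569; horizontal third lines at y = 1946 and y = 3891.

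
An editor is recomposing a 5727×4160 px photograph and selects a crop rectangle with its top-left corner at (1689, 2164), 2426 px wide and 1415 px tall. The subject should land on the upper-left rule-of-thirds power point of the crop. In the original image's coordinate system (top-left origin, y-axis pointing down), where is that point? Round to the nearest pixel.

(2498, 2636)

One third of the crop width 2426 is 808.67 px.
One third of the crop height 1415 is 471.67 px.
The upper-left point is one-third across and one-third down within the crop:
x = 1689 + 1 × 808.67 ≈ 2498; y = 2164 + 1 × 471.67 ≈ 2636.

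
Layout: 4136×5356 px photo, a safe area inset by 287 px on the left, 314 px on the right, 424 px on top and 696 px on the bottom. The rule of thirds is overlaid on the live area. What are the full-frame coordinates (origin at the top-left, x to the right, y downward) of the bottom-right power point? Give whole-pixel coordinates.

Content width = 4136 − 287 − 314 = 3535 px; content height = 5356 − 424 − 696 = 4236 px.
Bottom-right is two-thirds across and two-thirds down within the live area.
x = 287 + 2 × 3535/3 = 287 + 2356.67 ≈ 2644
y = 424 + 2 × 4236/3 = 424 + 2824.00 ≈ 3248

(2644, 3248)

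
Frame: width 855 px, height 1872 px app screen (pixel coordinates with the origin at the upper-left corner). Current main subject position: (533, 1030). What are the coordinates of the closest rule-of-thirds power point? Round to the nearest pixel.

Third lines: x ∈ {285, 570}, y ∈ {624, 1248}.
533 is closer to x = 570; 1030 is closer to y = 1248.
So the nearest intersection is the lower-right power point.

x = 570 px, y = 1248 px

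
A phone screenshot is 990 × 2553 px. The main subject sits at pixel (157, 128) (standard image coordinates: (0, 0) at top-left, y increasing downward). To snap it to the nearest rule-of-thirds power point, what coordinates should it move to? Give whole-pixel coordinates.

x = 330 px, y = 851 px

Third lines: x ∈ {330, 660}, y ∈ {851, 1702}.
157 is closer to x = 330; 128 is closer to y = 851.
So the nearest intersection is the upper-left power point.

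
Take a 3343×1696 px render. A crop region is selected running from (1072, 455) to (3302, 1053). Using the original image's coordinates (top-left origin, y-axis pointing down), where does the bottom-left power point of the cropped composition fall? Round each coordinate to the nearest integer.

Crop width = 3302 − 1072 = 2230 px; one third is 743.33 px.
Crop height = 1053 − 455 = 598 px; one third is 199.33 px.
The bottom-left point is one-third across and two-thirds down within the crop:
x = 1072 + 1 × 743.33 ≈ 1815; y = 455 + 2 × 199.33 ≈ 854.

x = 1815 px, y = 854 px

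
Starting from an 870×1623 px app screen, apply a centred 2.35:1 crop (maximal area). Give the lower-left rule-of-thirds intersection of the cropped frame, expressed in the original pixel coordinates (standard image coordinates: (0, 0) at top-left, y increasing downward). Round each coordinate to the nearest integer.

870/1623 < 2.35/1, so the 2.35:1 crop keeps the full width 870 and trims height to 870 × 1/2.35 = 370.21 px.
Top offset = (1623 − 370.21)/2 = 626.39 px; left offset = 0.
Lower-left is one-third across and two-thirds down within the crop:
x = 0.00 + 1 × 870.00/3 ≈ 290; y = 626.39 + 2 × 370.21/3 ≈ 873.

(290, 873)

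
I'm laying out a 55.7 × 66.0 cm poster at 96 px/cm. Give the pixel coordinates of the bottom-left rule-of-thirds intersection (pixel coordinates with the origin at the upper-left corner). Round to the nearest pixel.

In pixels the canvas is 55.7 × 96 = 5347.2 wide and 66.0 × 96 = 6336 tall.
The bottom-left point is one-third across and two-thirds down:
x = 1 × 5347.2/3 ≈ 1782; y = 2 × 6336/3 ≈ 4224.

(1782, 4224)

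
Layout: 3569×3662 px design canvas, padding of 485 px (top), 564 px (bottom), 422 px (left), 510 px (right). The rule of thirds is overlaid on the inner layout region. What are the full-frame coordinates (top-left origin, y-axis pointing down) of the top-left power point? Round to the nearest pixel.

Content width = 3569 − 422 − 510 = 2637 px; content height = 3662 − 485 − 564 = 2613 px.
Top-left is one-third across and one-third down within the inner layout region.
x = 422 + 1 × 2637/3 = 422 + 879.00 ≈ 1301
y = 485 + 1 × 2613/3 = 485 + 871.00 ≈ 1356

(1301, 1356)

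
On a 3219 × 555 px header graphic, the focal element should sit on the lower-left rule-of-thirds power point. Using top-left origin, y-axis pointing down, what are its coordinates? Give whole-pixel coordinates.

The lower-left point sits one-third of the way across and two-thirds of the way down.
x = 1 × 3219/3 ≈ 1073; y = 2 × 555/3 ≈ 370.

x = 1073 px, y = 370 px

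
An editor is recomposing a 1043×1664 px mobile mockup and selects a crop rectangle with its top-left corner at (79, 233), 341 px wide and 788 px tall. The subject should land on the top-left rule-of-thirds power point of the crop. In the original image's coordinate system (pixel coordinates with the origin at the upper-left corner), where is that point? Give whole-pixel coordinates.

(193, 496)

One third of the crop width 341 is 113.67 px.
One third of the crop height 788 is 262.67 px.
The top-left point is one-third across and one-third down within the crop:
x = 79 + 1 × 113.67 ≈ 193; y = 233 + 1 × 262.67 ≈ 496.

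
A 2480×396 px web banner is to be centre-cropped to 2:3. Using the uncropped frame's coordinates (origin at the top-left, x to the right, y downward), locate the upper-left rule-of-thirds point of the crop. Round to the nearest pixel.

2480/396 > 2/3, so the 2:3 crop keeps the full height 396 and trims width to 396 × 2/3 = 264.00 px.
Left offset = (2480 − 264.00)/2 = 1108.00 px; top offset = 0.
Upper-left is one-third across and one-third down within the crop:
x = 1108.00 + 1 × 264.00/3 ≈ 1196; y = 0.00 + 1 × 396.00/3 ≈ 132.

(1196, 132)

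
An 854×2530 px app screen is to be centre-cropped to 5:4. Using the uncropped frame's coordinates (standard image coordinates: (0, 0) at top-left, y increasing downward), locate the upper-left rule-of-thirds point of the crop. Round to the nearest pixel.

(285, 1151)

854/2530 < 5/4, so the 5:4 crop keeps the full width 854 and trims height to 854 × 4/5 = 683.20 px.
Top offset = (2530 − 683.20)/2 = 923.40 px; left offset = 0.
Upper-left is one-third across and one-third down within the crop:
x = 0.00 + 1 × 854.00/3 ≈ 285; y = 923.40 + 1 × 683.20/3 ≈ 1151.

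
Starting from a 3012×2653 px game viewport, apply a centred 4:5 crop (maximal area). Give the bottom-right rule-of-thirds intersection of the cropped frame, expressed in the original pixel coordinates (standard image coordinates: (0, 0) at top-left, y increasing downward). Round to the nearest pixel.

3012/2653 > 4/5, so the 4:5 crop keeps the full height 2653 and trims width to 2653 × 4/5 = 2122.40 px.
Left offset = (3012 − 2122.40)/2 = 444.80 px; top offset = 0.
Bottom-right is two-thirds across and two-thirds down within the crop:
x = 444.80 + 2 × 2122.40/3 ≈ 1860; y = 0.00 + 2 × 2653.00/3 ≈ 1769.

(1860, 1769)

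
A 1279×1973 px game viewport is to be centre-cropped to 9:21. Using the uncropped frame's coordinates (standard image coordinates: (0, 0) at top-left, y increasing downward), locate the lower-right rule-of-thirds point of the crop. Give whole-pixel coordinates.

1279/1973 > 9/21, so the 9:21 crop keeps the full height 1973 and trims width to 1973 × 9/21 = 845.57 px.
Left offset = (1279 − 845.57)/2 = 216.71 px; top offset = 0.
Lower-right is two-thirds across and two-thirds down within the crop:
x = 216.71 + 2 × 845.57/3 ≈ 780; y = 0.00 + 2 × 1973.00/3 ≈ 1315.

(780, 1315)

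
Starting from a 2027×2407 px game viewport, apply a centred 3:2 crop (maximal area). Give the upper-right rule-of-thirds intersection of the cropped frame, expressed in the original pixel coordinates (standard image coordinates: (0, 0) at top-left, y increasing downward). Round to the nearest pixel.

2027/2407 < 3/2, so the 3:2 crop keeps the full width 2027 and trims height to 2027 × 2/3 = 1351.33 px.
Top offset = (2407 − 1351.33)/2 = 527.83 px; left offset = 0.
Upper-right is two-thirds across and one-third down within the crop:
x = 0.00 + 2 × 2027.00/3 ≈ 1351; y = 527.83 + 1 × 1351.33/3 ≈ 978.

x = 1351 px, y = 978 px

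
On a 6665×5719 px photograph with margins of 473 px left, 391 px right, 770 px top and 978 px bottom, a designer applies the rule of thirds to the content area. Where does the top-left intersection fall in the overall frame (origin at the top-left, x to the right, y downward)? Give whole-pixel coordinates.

(2407, 2094)

Content width = 6665 − 473 − 391 = 5801 px; content height = 5719 − 770 − 978 = 3971 px.
Top-left is one-third across and one-third down within the content area.
x = 473 + 1 × 5801/3 = 473 + 1933.67 ≈ 2407
y = 770 + 1 × 3971/3 = 770 + 1323.67 ≈ 2094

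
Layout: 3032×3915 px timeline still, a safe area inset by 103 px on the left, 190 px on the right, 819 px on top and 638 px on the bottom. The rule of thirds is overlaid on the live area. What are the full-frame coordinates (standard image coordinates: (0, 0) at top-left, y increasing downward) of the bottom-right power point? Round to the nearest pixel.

x = 1929 px, y = 2458 px

Content width = 3032 − 103 − 190 = 2739 px; content height = 3915 − 819 − 638 = 2458 px.
Bottom-right is two-thirds across and two-thirds down within the live area.
x = 103 + 2 × 2739/3 = 103 + 1826.00 ≈ 1929
y = 819 + 2 × 2458/3 = 819 + 1638.67 ≈ 2458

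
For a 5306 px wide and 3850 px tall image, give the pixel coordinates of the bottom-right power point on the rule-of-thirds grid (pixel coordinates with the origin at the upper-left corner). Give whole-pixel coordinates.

x = 3537 px, y = 2567 px

The bottom-right point sits two-thirds of the way across and two-thirds of the way down.
x = 2 × 5306/3 ≈ 3537; y = 2 × 3850/3 ≈ 2567.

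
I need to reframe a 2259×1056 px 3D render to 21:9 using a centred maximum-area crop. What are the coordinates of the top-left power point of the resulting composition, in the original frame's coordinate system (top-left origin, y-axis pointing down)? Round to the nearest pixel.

2259/1056 < 21/9, so the 21:9 crop keeps the full width 2259 and trims height to 2259 × 9/21 = 968.14 px.
Top offset = (1056 − 968.14)/2 = 43.93 px; left offset = 0.
Top-left is one-third across and one-third down within the crop:
x = 0.00 + 1 × 2259.00/3 ≈ 753; y = 43.93 + 1 × 968.14/3 ≈ 367.

x = 753 px, y = 367 px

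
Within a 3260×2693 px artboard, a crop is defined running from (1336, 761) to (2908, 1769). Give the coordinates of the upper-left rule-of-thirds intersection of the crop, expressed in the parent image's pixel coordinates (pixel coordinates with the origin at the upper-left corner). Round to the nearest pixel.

Crop width = 2908 − 1336 = 1572 px; one third is 524.00 px.
Crop height = 1769 − 761 = 1008 px; one third is 336.00 px.
The upper-left point is one-third across and one-third down within the crop:
x = 1336 + 1 × 524.00 ≈ 1860; y = 761 + 1 × 336.00 ≈ 1097.

x = 1860 px, y = 1097 px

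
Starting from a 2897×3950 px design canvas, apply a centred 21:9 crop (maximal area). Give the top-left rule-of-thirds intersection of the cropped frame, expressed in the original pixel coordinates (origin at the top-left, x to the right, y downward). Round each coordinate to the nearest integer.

2897/3950 < 21/9, so the 21:9 crop keeps the full width 2897 and trims height to 2897 × 9/21 = 1241.57 px.
Top offset = (3950 − 1241.57)/2 = 1354.21 px; left offset = 0.
Top-left is one-third across and one-third down within the crop:
x = 0.00 + 1 × 2897.00/3 ≈ 966; y = 1354.21 + 1 × 1241.57/3 ≈ 1768.

x = 966 px, y = 1768 px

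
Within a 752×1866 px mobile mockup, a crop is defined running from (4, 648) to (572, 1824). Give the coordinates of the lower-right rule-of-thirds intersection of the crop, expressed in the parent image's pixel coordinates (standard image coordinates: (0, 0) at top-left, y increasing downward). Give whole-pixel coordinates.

Crop width = 572 − 4 = 568 px; one third is 189.33 px.
Crop height = 1824 − 648 = 1176 px; one third is 392.00 px.
The lower-right point is two-thirds across and two-thirds down within the crop:
x = 4 + 2 × 189.33 ≈ 383; y = 648 + 2 × 392.00 ≈ 1432.

(383, 1432)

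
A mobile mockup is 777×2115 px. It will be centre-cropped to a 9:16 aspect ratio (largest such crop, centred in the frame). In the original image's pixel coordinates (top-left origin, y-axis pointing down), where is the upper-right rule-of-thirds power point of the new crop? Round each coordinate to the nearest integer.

777/2115 < 9/16, so the 9:16 crop keeps the full width 777 and trims height to 777 × 16/9 = 1381.33 px.
Top offset = (2115 − 1381.33)/2 = 366.83 px; left offset = 0.
Upper-right is two-thirds across and one-third down within the crop:
x = 0.00 + 2 × 777.00/3 ≈ 518; y = 366.83 + 1 × 1381.33/3 ≈ 827.

(518, 827)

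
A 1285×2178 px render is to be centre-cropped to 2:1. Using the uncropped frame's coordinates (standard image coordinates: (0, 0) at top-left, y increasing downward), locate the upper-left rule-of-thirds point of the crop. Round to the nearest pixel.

(428, 982)

1285/2178 < 2/1, so the 2:1 crop keeps the full width 1285 and trims height to 1285 × 1/2 = 642.50 px.
Top offset = (2178 − 642.50)/2 = 767.75 px; left offset = 0.
Upper-left is one-third across and one-third down within the crop:
x = 0.00 + 1 × 1285.00/3 ≈ 428; y = 767.75 + 1 × 642.50/3 ≈ 982.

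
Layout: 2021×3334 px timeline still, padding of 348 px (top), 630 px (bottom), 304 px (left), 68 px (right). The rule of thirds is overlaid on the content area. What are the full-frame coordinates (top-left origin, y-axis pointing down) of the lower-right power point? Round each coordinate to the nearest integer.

Content width = 2021 − 304 − 68 = 1649 px; content height = 3334 − 348 − 630 = 2356 px.
Lower-right is two-thirds across and two-thirds down within the content area.
x = 304 + 2 × 1649/3 = 304 + 1099.33 ≈ 1403
y = 348 + 2 × 2356/3 = 348 + 1570.67 ≈ 1919

x = 1403 px, y = 1919 px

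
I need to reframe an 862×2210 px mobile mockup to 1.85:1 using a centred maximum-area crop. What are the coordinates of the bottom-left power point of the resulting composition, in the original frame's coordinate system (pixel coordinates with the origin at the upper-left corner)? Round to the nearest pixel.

(287, 1183)

862/2210 < 1.85/1, so the 1.85:1 crop keeps the full width 862 and trims height to 862 × 1/1.85 = 465.95 px.
Top offset = (2210 − 465.95)/2 = 872.03 px; left offset = 0.
Bottom-left is one-third across and two-thirds down within the crop:
x = 0.00 + 1 × 862.00/3 ≈ 287; y = 872.03 + 2 × 465.95/3 ≈ 1183.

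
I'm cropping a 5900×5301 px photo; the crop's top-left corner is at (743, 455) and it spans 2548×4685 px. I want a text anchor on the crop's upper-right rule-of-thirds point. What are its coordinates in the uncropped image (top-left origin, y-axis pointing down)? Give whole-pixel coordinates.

(2442, 2017)

One third of the crop width 2548 is 849.33 px.
One third of the crop height 4685 is 1561.67 px.
The upper-right point is two-thirds across and one-third down within the crop:
x = 743 + 2 × 849.33 ≈ 2442; y = 455 + 1 × 1561.67 ≈ 2017.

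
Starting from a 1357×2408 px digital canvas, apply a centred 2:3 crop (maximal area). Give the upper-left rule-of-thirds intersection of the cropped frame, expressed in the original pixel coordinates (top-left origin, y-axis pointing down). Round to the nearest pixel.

1357/2408 < 2/3, so the 2:3 crop keeps the full width 1357 and trims height to 1357 × 3/2 = 2035.50 px.
Top offset = (2408 − 2035.50)/2 = 186.25 px; left offset = 0.
Upper-left is one-third across and one-third down within the crop:
x = 0.00 + 1 × 1357.00/3 ≈ 452; y = 186.25 + 1 × 2035.50/3 ≈ 865.

x = 452 px, y = 865 px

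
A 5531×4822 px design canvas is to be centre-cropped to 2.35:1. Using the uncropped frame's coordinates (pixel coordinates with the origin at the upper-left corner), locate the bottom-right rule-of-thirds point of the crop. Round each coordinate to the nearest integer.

5531/4822 < 2.35/1, so the 2.35:1 crop keeps the full width 5531 and trims height to 5531 × 1/2.35 = 2353.62 px.
Top offset = (4822 − 2353.62)/2 = 1234.19 px; left offset = 0.
Bottom-right is two-thirds across and two-thirds down within the crop:
x = 0.00 + 2 × 5531.00/3 ≈ 3687; y = 1234.19 + 2 × 2353.62/3 ≈ 2803.

(3687, 2803)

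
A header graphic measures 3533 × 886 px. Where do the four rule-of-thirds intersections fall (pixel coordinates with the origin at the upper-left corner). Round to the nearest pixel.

One third of 3533 is 1177.67; one third of 886 is 295.33.
Vertical third lines at x = 1178 and x = 2355; horizontal third lines at y = 295 and y = 591.

(1178, 295), (2355, 295), (1178, 591), (2355, 591)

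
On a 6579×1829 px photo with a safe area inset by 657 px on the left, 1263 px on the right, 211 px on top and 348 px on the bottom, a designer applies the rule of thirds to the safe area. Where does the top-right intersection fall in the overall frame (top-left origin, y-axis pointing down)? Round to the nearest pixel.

Content width = 6579 − 657 − 1263 = 4659 px; content height = 1829 − 211 − 348 = 1270 px.
Top-right is two-thirds across and one-third down within the safe area.
x = 657 + 2 × 4659/3 = 657 + 3106.00 ≈ 3763
y = 211 + 1 × 1270/3 = 211 + 423.33 ≈ 634

(3763, 634)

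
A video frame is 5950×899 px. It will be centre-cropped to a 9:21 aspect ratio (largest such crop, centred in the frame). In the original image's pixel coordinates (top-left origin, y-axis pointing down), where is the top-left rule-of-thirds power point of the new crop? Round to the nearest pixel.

5950/899 > 9/21, so the 9:21 crop keeps the full height 899 and trims width to 899 × 9/21 = 385.29 px.
Left offset = (5950 − 385.29)/2 = 2782.36 px; top offset = 0.
Top-left is one-third across and one-third down within the crop:
x = 2782.36 + 1 × 385.29/3 ≈ 2911; y = 0.00 + 1 × 899.00/3 ≈ 300.

x = 2911 px, y = 300 px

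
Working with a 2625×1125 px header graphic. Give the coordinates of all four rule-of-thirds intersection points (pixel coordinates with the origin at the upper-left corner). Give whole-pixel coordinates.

(875, 375), (1750, 375), (875, 750), (1750, 750)

One third of 2625 is 875; one third of 1125 is 375.
Vertical third lines at x = 875 and x = 1750; horizontal third lines at y = 375 and y = 750.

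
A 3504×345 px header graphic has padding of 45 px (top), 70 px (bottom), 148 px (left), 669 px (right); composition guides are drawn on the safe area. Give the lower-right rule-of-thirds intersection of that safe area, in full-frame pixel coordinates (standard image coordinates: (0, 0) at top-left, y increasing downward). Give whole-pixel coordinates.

Content width = 3504 − 148 − 669 = 2687 px; content height = 345 − 45 − 70 = 230 px.
Lower-right is two-thirds across and two-thirds down within the safe area.
x = 148 + 2 × 2687/3 = 148 + 1791.33 ≈ 1939
y = 45 + 2 × 230/3 = 45 + 153.33 ≈ 198

(1939, 198)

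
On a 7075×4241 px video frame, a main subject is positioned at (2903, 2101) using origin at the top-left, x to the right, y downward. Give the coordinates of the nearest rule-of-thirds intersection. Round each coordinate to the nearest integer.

x = 2358 px, y = 1414 px

Third lines: x ∈ {2358, 4717}, y ∈ {1414, 2827}.
2903 is closer to x = 2358; 2101 is closer to y = 1414.
So the nearest intersection is the upper-left power point.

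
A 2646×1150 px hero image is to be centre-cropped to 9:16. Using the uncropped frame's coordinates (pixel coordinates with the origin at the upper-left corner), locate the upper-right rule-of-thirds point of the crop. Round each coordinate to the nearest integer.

2646/1150 > 9/16, so the 9:16 crop keeps the full height 1150 and trims width to 1150 × 9/16 = 646.88 px.
Left offset = (2646 − 646.88)/2 = 999.56 px; top offset = 0.
Upper-right is two-thirds across and one-third down within the crop:
x = 999.56 + 2 × 646.88/3 ≈ 1431; y = 0.00 + 1 × 1150.00/3 ≈ 383.

x = 1431 px, y = 383 px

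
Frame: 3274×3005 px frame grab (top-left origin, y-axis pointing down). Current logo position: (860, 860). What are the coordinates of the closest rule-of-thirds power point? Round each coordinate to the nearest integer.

Third lines: x ∈ {1091, 2183}, y ∈ {1002, 2003}.
860 is closer to x = 1091; 860 is closer to y = 1002.
So the nearest intersection is the upper-left power point.

x = 1091 px, y = 1002 px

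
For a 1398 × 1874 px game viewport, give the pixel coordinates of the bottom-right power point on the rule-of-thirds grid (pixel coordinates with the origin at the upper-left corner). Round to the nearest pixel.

The bottom-right point sits two-thirds of the way across and two-thirds of the way down.
x = 2 × 1398/3 ≈ 932; y = 2 × 1874/3 ≈ 1249.

x = 932 px, y = 1249 px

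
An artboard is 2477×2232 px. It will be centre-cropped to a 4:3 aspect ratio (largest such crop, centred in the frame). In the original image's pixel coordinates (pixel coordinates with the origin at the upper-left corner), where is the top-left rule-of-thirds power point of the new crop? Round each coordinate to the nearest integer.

(826, 806)

2477/2232 < 4/3, so the 4:3 crop keeps the full width 2477 and trims height to 2477 × 3/4 = 1857.75 px.
Top offset = (2232 − 1857.75)/2 = 187.12 px; left offset = 0.
Top-left is one-third across and one-third down within the crop:
x = 0.00 + 1 × 2477.00/3 ≈ 826; y = 187.12 + 1 × 1857.75/3 ≈ 806.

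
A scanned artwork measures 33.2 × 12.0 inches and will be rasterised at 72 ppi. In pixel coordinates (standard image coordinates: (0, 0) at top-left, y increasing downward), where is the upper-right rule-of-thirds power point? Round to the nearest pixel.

In pixels the canvas is 33.2 × 72 = 2390.4 wide and 12.0 × 72 = 864 tall.
The upper-right point is two-thirds across and one-third down:
x = 2 × 2390.4/3 ≈ 1594; y = 1 × 864/3 ≈ 288.

(1594, 288)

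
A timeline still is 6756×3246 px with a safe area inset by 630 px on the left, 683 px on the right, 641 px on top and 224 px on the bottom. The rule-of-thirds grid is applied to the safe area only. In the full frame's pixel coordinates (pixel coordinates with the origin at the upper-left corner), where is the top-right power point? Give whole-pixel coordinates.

Content width = 6756 − 630 − 683 = 5443 px; content height = 3246 − 641 − 224 = 2381 px.
Top-right is two-thirds across and one-third down within the safe area.
x = 630 + 2 × 5443/3 = 630 + 3628.67 ≈ 4259
y = 641 + 1 × 2381/3 = 641 + 793.67 ≈ 1435

(4259, 1435)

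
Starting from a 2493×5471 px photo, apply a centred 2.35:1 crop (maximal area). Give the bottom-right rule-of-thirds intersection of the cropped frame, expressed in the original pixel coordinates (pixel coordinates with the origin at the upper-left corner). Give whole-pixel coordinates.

2493/5471 < 2.35/1, so the 2.35:1 crop keeps the full width 2493 and trims height to 2493 × 1/2.35 = 1060.85 px.
Top offset = (5471 − 1060.85)/2 = 2205.07 px; left offset = 0.
Bottom-right is two-thirds across and two-thirds down within the crop:
x = 0.00 + 2 × 2493.00/3 ≈ 1662; y = 2205.07 + 2 × 1060.85/3 ≈ 2912.

x = 1662 px, y = 2912 px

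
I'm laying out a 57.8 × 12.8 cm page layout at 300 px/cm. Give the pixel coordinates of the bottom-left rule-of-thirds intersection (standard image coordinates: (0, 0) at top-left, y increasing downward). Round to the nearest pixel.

In pixels the canvas is 57.8 × 300 = 17340 wide and 12.8 × 300 = 3840 tall.
The bottom-left point is one-third across and two-thirds down:
x = 1 × 17340/3 ≈ 5780; y = 2 × 3840/3 ≈ 2560.

x = 5780 px, y = 2560 px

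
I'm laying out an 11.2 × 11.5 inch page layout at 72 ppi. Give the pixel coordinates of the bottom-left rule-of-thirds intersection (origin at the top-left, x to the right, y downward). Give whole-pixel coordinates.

(269, 552)

In pixels the canvas is 11.2 × 72 = 806.4 wide and 11.5 × 72 = 828 tall.
The bottom-left point is one-third across and two-thirds down:
x = 1 × 806.4/3 ≈ 269; y = 2 × 828/3 ≈ 552.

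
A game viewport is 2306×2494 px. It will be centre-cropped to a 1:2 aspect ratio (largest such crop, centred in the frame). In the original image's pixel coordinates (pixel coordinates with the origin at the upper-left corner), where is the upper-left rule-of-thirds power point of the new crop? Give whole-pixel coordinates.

2306/2494 > 1/2, so the 1:2 crop keeps the full height 2494 and trims width to 2494 × 1/2 = 1247.00 px.
Left offset = (2306 − 1247.00)/2 = 529.50 px; top offset = 0.
Upper-left is one-third across and one-third down within the crop:
x = 529.50 + 1 × 1247.00/3 ≈ 945; y = 0.00 + 1 × 2494.00/3 ≈ 831.

(945, 831)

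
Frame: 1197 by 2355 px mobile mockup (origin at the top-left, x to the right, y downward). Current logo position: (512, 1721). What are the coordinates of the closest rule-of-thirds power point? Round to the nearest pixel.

(399, 1570)

Third lines: x ∈ {399, 798}, y ∈ {785, 1570}.
512 is closer to x = 399; 1721 is closer to y = 1570.
So the nearest intersection is the lower-left power point.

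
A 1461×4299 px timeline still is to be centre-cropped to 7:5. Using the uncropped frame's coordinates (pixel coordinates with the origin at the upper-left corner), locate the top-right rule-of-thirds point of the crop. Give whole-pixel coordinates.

(974, 1976)

1461/4299 < 7/5, so the 7:5 crop keeps the full width 1461 and trims height to 1461 × 5/7 = 1043.57 px.
Top offset = (4299 − 1043.57)/2 = 1627.71 px; left offset = 0.
Top-right is two-thirds across and one-third down within the crop:
x = 0.00 + 2 × 1461.00/3 ≈ 974; y = 1627.71 + 1 × 1043.57/3 ≈ 1976.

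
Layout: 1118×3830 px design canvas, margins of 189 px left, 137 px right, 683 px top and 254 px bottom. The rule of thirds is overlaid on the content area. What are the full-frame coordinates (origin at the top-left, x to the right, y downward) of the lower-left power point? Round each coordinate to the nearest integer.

Content width = 1118 − 189 − 137 = 792 px; content height = 3830 − 683 − 254 = 2893 px.
Lower-left is one-third across and two-thirds down within the content area.
x = 189 + 1 × 792/3 = 189 + 264.00 ≈ 453
y = 683 + 2 × 2893/3 = 683 + 1928.67 ≈ 2612

(453, 2612)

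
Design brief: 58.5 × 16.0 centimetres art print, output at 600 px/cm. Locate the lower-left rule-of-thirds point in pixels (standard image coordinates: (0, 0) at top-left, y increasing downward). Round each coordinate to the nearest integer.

(11700, 6400)

In pixels the canvas is 58.5 × 600 = 35100 wide and 16.0 × 600 = 9600 tall.
The lower-left point is one-third across and two-thirds down:
x = 1 × 35100/3 ≈ 11700; y = 2 × 9600/3 ≈ 6400.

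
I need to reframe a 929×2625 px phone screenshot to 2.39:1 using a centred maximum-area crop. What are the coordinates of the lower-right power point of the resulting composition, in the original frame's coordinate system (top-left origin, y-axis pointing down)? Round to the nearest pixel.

929/2625 < 2.39/1, so the 2.39:1 crop keeps the full width 929 and trims height to 929 × 1/2.39 = 388.70 px.
Top offset = (2625 − 388.70)/2 = 1118.15 px; left offset = 0.
Lower-right is two-thirds across and two-thirds down within the crop:
x = 0.00 + 2 × 929.00/3 ≈ 619; y = 1118.15 + 2 × 388.70/3 ≈ 1377.

(619, 1377)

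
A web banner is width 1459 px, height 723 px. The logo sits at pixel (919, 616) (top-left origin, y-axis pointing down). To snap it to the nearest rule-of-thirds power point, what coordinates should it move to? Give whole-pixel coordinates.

Third lines: x ∈ {486, 973}, y ∈ {241, 482}.
919 is closer to x = 973; 616 is closer to y = 482.
So the nearest intersection is the lower-right power point.

(973, 482)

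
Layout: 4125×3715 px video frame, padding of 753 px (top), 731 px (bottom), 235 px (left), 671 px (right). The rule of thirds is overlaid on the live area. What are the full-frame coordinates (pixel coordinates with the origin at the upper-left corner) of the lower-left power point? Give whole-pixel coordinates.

x = 1308 px, y = 2240 px

Content width = 4125 − 235 − 671 = 3219 px; content height = 3715 − 753 − 731 = 2231 px.
Lower-left is one-third across and two-thirds down within the live area.
x = 235 + 1 × 3219/3 = 235 + 1073.00 ≈ 1308
y = 753 + 2 × 2231/3 = 753 + 1487.33 ≈ 2240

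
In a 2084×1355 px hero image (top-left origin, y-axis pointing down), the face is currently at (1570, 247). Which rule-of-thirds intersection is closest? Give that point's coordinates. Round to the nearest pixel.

Third lines: x ∈ {695, 1389}, y ∈ {452, 903}.
1570 is closer to x = 1389; 247 is closer to y = 452.
So the nearest intersection is the upper-right power point.

x = 1389 px, y = 452 px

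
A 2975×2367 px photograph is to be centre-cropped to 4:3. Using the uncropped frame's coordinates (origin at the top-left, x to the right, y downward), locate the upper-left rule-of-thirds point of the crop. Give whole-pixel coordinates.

2975/2367 < 4/3, so the 4:3 crop keeps the full width 2975 and trims height to 2975 × 3/4 = 2231.25 px.
Top offset = (2367 − 2231.25)/2 = 67.88 px; left offset = 0.
Upper-left is one-third across and one-third down within the crop:
x = 0.00 + 1 × 2975.00/3 ≈ 992; y = 67.88 + 1 × 2231.25/3 ≈ 812.

(992, 812)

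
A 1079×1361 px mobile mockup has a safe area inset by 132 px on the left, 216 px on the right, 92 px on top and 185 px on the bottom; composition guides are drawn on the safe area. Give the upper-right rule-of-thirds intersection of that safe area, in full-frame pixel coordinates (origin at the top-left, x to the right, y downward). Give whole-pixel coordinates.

Content width = 1079 − 132 − 216 = 731 px; content height = 1361 − 92 − 185 = 1084 px.
Upper-right is two-thirds across and one-third down within the safe area.
x = 132 + 2 × 731/3 = 132 + 487.33 ≈ 619
y = 92 + 1 × 1084/3 = 92 + 361.33 ≈ 453

x = 619 px, y = 453 px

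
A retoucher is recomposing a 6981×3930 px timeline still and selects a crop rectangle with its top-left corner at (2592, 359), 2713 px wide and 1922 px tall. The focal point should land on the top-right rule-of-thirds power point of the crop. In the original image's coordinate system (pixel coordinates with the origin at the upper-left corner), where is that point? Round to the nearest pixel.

(4401, 1000)

One third of the crop width 2713 is 904.33 px.
One third of the crop height 1922 is 640.67 px.
The top-right point is two-thirds across and one-third down within the crop:
x = 2592 + 2 × 904.33 ≈ 4401; y = 359 + 1 × 640.67 ≈ 1000.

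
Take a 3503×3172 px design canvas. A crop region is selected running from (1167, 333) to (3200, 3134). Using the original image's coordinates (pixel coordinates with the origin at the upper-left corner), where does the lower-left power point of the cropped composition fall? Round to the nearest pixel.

Crop width = 3200 − 1167 = 2033 px; one third is 677.67 px.
Crop height = 3134 − 333 = 2801 px; one third is 933.67 px.
The lower-left point is one-third across and two-thirds down within the crop:
x = 1167 + 1 × 677.67 ≈ 1845; y = 333 + 2 × 933.67 ≈ 2200.

(1845, 2200)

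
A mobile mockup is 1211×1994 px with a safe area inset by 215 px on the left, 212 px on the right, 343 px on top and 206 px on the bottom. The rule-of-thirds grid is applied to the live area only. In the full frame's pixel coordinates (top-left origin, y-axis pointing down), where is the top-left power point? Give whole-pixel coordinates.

Content width = 1211 − 215 − 212 = 784 px; content height = 1994 − 343 − 206 = 1445 px.
Top-left is one-third across and one-third down within the live area.
x = 215 + 1 × 784/3 = 215 + 261.33 ≈ 476
y = 343 + 1 × 1445/3 = 343 + 481.67 ≈ 825

x = 476 px, y = 825 px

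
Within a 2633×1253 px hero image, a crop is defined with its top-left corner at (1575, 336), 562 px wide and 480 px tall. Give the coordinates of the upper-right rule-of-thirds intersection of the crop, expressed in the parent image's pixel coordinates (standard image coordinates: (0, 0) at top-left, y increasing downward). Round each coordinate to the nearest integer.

One third of the crop width 562 is 187.33 px.
One third of the crop height 480 is 160.00 px.
The upper-right point is two-thirds across and one-third down within the crop:
x = 1575 + 2 × 187.33 ≈ 1950; y = 336 + 1 × 160.00 ≈ 496.

(1950, 496)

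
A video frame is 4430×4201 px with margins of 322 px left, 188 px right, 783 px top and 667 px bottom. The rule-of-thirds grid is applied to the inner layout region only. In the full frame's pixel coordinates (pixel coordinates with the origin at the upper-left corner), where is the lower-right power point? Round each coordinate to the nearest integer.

x = 2935 px, y = 2617 px

Content width = 4430 − 322 − 188 = 3920 px; content height = 4201 − 783 − 667 = 2751 px.
Lower-right is two-thirds across and two-thirds down within the inner layout region.
x = 322 + 2 × 3920/3 = 322 + 2613.33 ≈ 2935
y = 783 + 2 × 2751/3 = 783 + 1834.00 ≈ 2617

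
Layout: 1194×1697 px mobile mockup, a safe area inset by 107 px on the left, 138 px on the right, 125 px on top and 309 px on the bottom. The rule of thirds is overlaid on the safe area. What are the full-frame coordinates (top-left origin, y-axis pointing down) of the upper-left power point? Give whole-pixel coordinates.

x = 423 px, y = 546 px

Content width = 1194 − 107 − 138 = 949 px; content height = 1697 − 125 − 309 = 1263 px.
Upper-left is one-third across and one-third down within the safe area.
x = 107 + 1 × 949/3 = 107 + 316.33 ≈ 423
y = 125 + 1 × 1263/3 = 125 + 421.00 ≈ 546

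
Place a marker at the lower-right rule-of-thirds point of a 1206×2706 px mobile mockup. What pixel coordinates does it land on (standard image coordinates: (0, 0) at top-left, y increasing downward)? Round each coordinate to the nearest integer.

x = 804 px, y = 1804 px

The lower-right point sits two-thirds of the way across and two-thirds of the way down.
x = 2 × 1206/3 ≈ 804; y = 2 × 2706/3 ≈ 1804.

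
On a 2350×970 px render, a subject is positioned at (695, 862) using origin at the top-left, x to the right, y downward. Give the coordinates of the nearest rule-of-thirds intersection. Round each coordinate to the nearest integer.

Third lines: x ∈ {783, 1567}, y ∈ {323, 647}.
695 is closer to x = 783; 862 is closer to y = 647.
So the nearest intersection is the lower-left power point.

(783, 647)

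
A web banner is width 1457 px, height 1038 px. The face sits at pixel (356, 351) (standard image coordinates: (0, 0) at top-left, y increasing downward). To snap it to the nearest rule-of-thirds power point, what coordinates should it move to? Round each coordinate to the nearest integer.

x = 486 px, y = 346 px

Third lines: x ∈ {486, 971}, y ∈ {346, 692}.
356 is closer to x = 486; 351 is closer to y = 346.
So the nearest intersection is the upper-left power point.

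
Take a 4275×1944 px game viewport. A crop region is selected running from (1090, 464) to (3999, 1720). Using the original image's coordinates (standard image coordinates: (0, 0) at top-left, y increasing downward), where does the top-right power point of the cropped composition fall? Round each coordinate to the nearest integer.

Crop width = 3999 − 1090 = 2909 px; one third is 969.67 px.
Crop height = 1720 − 464 = 1256 px; one third is 418.67 px.
The top-right point is two-thirds across and one-third down within the crop:
x = 1090 + 2 × 969.67 ≈ 3029; y = 464 + 1 × 418.67 ≈ 883.

(3029, 883)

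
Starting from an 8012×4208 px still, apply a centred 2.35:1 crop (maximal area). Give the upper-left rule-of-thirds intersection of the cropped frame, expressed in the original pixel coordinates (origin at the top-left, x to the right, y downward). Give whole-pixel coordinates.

(2671, 1536)

8012/4208 < 2.35/1, so the 2.35:1 crop keeps the full width 8012 and trims height to 8012 × 1/2.35 = 3409.36 px.
Top offset = (4208 − 3409.36)/2 = 399.32 px; left offset = 0.
Upper-left is one-third across and one-third down within the crop:
x = 0.00 + 1 × 8012.00/3 ≈ 2671; y = 399.32 + 1 × 3409.36/3 ≈ 1536.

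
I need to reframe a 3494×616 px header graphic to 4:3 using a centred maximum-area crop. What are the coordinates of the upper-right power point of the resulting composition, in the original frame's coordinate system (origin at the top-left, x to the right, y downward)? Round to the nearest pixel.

(1884, 205)

3494/616 > 4/3, so the 4:3 crop keeps the full height 616 and trims width to 616 × 4/3 = 821.33 px.
Left offset = (3494 − 821.33)/2 = 1336.33 px; top offset = 0.
Upper-right is two-thirds across and one-third down within the crop:
x = 1336.33 + 2 × 821.33/3 ≈ 1884; y = 0.00 + 1 × 616.00/3 ≈ 205.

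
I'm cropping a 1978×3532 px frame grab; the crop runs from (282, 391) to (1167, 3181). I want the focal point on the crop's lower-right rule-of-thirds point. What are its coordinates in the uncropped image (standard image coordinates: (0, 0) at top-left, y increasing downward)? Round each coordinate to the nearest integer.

(872, 2251)

Crop width = 1167 − 282 = 885 px; one third is 295.00 px.
Crop height = 3181 − 391 = 2790 px; one third is 930.00 px.
The lower-right point is two-thirds across and two-thirds down within the crop:
x = 282 + 2 × 295.00 ≈ 872; y = 391 + 2 × 930.00 ≈ 2251.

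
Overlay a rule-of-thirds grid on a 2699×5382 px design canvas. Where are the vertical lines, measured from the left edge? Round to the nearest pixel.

2699 / 3 = 899.67, so the vertical lines sit at one and two thirds of 2699.

x = 900 px and x = 1799 px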